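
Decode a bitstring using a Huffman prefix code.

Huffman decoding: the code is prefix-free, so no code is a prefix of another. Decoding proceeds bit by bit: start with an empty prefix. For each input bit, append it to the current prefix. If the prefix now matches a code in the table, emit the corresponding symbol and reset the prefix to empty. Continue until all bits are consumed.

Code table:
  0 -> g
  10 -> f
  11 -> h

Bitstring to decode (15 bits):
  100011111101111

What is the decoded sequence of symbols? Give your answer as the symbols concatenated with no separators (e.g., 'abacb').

Answer: fgghhhghh

Derivation:
Bit 0: prefix='1' (no match yet)
Bit 1: prefix='10' -> emit 'f', reset
Bit 2: prefix='0' -> emit 'g', reset
Bit 3: prefix='0' -> emit 'g', reset
Bit 4: prefix='1' (no match yet)
Bit 5: prefix='11' -> emit 'h', reset
Bit 6: prefix='1' (no match yet)
Bit 7: prefix='11' -> emit 'h', reset
Bit 8: prefix='1' (no match yet)
Bit 9: prefix='11' -> emit 'h', reset
Bit 10: prefix='0' -> emit 'g', reset
Bit 11: prefix='1' (no match yet)
Bit 12: prefix='11' -> emit 'h', reset
Bit 13: prefix='1' (no match yet)
Bit 14: prefix='11' -> emit 'h', reset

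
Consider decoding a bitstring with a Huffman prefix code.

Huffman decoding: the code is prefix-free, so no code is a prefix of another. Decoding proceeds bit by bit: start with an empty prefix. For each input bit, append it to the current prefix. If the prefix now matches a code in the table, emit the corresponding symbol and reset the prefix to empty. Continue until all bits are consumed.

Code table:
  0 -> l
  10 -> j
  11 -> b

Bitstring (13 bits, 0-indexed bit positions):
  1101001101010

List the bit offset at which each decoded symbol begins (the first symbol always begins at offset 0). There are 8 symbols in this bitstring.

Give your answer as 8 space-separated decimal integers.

Bit 0: prefix='1' (no match yet)
Bit 1: prefix='11' -> emit 'b', reset
Bit 2: prefix='0' -> emit 'l', reset
Bit 3: prefix='1' (no match yet)
Bit 4: prefix='10' -> emit 'j', reset
Bit 5: prefix='0' -> emit 'l', reset
Bit 6: prefix='1' (no match yet)
Bit 7: prefix='11' -> emit 'b', reset
Bit 8: prefix='0' -> emit 'l', reset
Bit 9: prefix='1' (no match yet)
Bit 10: prefix='10' -> emit 'j', reset
Bit 11: prefix='1' (no match yet)
Bit 12: prefix='10' -> emit 'j', reset

Answer: 0 2 3 5 6 8 9 11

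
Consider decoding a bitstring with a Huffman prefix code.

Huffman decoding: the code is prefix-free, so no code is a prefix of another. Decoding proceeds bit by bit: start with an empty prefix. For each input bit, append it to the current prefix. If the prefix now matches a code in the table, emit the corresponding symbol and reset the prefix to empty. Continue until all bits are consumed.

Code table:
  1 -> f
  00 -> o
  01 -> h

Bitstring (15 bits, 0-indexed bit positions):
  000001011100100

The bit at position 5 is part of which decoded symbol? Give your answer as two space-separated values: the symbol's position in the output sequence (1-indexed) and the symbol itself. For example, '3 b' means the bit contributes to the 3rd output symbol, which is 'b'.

Answer: 3 h

Derivation:
Bit 0: prefix='0' (no match yet)
Bit 1: prefix='00' -> emit 'o', reset
Bit 2: prefix='0' (no match yet)
Bit 3: prefix='00' -> emit 'o', reset
Bit 4: prefix='0' (no match yet)
Bit 5: prefix='01' -> emit 'h', reset
Bit 6: prefix='0' (no match yet)
Bit 7: prefix='01' -> emit 'h', reset
Bit 8: prefix='1' -> emit 'f', reset
Bit 9: prefix='1' -> emit 'f', reset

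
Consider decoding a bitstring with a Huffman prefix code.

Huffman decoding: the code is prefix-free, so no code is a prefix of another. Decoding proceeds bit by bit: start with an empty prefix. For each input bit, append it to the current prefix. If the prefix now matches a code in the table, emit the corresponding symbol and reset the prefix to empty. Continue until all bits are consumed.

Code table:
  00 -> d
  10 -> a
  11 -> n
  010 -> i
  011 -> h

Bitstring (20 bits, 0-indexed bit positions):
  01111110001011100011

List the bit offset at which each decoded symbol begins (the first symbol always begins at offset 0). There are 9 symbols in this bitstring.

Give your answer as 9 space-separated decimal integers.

Bit 0: prefix='0' (no match yet)
Bit 1: prefix='01' (no match yet)
Bit 2: prefix='011' -> emit 'h', reset
Bit 3: prefix='1' (no match yet)
Bit 4: prefix='11' -> emit 'n', reset
Bit 5: prefix='1' (no match yet)
Bit 6: prefix='11' -> emit 'n', reset
Bit 7: prefix='0' (no match yet)
Bit 8: prefix='00' -> emit 'd', reset
Bit 9: prefix='0' (no match yet)
Bit 10: prefix='01' (no match yet)
Bit 11: prefix='010' -> emit 'i', reset
Bit 12: prefix='1' (no match yet)
Bit 13: prefix='11' -> emit 'n', reset
Bit 14: prefix='1' (no match yet)
Bit 15: prefix='10' -> emit 'a', reset
Bit 16: prefix='0' (no match yet)
Bit 17: prefix='00' -> emit 'd', reset
Bit 18: prefix='1' (no match yet)
Bit 19: prefix='11' -> emit 'n', reset

Answer: 0 3 5 7 9 12 14 16 18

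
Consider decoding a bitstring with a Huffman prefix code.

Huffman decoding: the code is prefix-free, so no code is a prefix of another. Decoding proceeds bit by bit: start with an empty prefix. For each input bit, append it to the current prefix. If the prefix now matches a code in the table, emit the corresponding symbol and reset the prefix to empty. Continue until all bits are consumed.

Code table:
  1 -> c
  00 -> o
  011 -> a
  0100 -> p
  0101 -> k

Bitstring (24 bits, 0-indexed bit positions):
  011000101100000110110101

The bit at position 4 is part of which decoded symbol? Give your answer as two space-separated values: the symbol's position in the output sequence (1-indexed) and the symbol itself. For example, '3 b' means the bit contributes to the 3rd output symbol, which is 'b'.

Answer: 2 o

Derivation:
Bit 0: prefix='0' (no match yet)
Bit 1: prefix='01' (no match yet)
Bit 2: prefix='011' -> emit 'a', reset
Bit 3: prefix='0' (no match yet)
Bit 4: prefix='00' -> emit 'o', reset
Bit 5: prefix='0' (no match yet)
Bit 6: prefix='01' (no match yet)
Bit 7: prefix='010' (no match yet)
Bit 8: prefix='0101' -> emit 'k', reset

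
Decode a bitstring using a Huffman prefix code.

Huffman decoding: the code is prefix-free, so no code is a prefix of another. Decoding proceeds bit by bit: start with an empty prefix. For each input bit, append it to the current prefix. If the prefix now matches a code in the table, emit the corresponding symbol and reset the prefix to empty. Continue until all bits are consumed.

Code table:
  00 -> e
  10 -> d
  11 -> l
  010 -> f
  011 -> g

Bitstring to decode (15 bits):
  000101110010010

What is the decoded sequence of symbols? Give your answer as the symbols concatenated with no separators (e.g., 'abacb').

Bit 0: prefix='0' (no match yet)
Bit 1: prefix='00' -> emit 'e', reset
Bit 2: prefix='0' (no match yet)
Bit 3: prefix='01' (no match yet)
Bit 4: prefix='010' -> emit 'f', reset
Bit 5: prefix='1' (no match yet)
Bit 6: prefix='11' -> emit 'l', reset
Bit 7: prefix='1' (no match yet)
Bit 8: prefix='10' -> emit 'd', reset
Bit 9: prefix='0' (no match yet)
Bit 10: prefix='01' (no match yet)
Bit 11: prefix='010' -> emit 'f', reset
Bit 12: prefix='0' (no match yet)
Bit 13: prefix='01' (no match yet)
Bit 14: prefix='010' -> emit 'f', reset

Answer: efldff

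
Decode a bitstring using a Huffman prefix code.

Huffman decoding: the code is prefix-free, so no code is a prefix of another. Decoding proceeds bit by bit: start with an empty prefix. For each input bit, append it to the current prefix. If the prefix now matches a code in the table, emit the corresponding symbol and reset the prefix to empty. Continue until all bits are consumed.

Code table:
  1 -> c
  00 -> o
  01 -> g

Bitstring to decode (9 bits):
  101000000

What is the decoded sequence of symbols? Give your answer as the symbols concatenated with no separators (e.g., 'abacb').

Answer: cgooo

Derivation:
Bit 0: prefix='1' -> emit 'c', reset
Bit 1: prefix='0' (no match yet)
Bit 2: prefix='01' -> emit 'g', reset
Bit 3: prefix='0' (no match yet)
Bit 4: prefix='00' -> emit 'o', reset
Bit 5: prefix='0' (no match yet)
Bit 6: prefix='00' -> emit 'o', reset
Bit 7: prefix='0' (no match yet)
Bit 8: prefix='00' -> emit 'o', reset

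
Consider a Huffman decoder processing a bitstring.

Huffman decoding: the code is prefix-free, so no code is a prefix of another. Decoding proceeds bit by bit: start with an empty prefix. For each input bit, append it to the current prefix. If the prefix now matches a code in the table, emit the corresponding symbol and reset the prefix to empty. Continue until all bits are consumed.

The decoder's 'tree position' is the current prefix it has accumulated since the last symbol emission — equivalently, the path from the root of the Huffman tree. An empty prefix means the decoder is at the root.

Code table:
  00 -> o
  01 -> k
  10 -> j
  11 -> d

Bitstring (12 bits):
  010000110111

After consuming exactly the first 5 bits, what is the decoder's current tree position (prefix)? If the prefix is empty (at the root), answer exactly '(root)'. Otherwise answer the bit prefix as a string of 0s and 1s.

Bit 0: prefix='0' (no match yet)
Bit 1: prefix='01' -> emit 'k', reset
Bit 2: prefix='0' (no match yet)
Bit 3: prefix='00' -> emit 'o', reset
Bit 4: prefix='0' (no match yet)

Answer: 0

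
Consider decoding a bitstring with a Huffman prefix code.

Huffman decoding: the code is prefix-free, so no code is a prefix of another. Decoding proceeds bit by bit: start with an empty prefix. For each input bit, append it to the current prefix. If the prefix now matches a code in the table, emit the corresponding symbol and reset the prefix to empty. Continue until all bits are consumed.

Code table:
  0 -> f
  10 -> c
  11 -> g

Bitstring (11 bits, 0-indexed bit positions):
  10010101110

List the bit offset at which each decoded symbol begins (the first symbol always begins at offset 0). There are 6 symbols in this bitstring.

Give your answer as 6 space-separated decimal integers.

Answer: 0 2 3 5 7 9

Derivation:
Bit 0: prefix='1' (no match yet)
Bit 1: prefix='10' -> emit 'c', reset
Bit 2: prefix='0' -> emit 'f', reset
Bit 3: prefix='1' (no match yet)
Bit 4: prefix='10' -> emit 'c', reset
Bit 5: prefix='1' (no match yet)
Bit 6: prefix='10' -> emit 'c', reset
Bit 7: prefix='1' (no match yet)
Bit 8: prefix='11' -> emit 'g', reset
Bit 9: prefix='1' (no match yet)
Bit 10: prefix='10' -> emit 'c', reset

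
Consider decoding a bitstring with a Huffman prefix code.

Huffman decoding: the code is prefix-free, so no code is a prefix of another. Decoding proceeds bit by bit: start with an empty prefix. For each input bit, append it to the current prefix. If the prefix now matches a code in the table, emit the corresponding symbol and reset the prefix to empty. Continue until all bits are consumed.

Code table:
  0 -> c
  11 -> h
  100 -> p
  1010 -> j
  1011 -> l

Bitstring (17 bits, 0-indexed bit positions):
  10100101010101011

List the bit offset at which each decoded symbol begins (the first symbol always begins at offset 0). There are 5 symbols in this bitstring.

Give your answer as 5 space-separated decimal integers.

Answer: 0 4 5 9 13

Derivation:
Bit 0: prefix='1' (no match yet)
Bit 1: prefix='10' (no match yet)
Bit 2: prefix='101' (no match yet)
Bit 3: prefix='1010' -> emit 'j', reset
Bit 4: prefix='0' -> emit 'c', reset
Bit 5: prefix='1' (no match yet)
Bit 6: prefix='10' (no match yet)
Bit 7: prefix='101' (no match yet)
Bit 8: prefix='1010' -> emit 'j', reset
Bit 9: prefix='1' (no match yet)
Bit 10: prefix='10' (no match yet)
Bit 11: prefix='101' (no match yet)
Bit 12: prefix='1010' -> emit 'j', reset
Bit 13: prefix='1' (no match yet)
Bit 14: prefix='10' (no match yet)
Bit 15: prefix='101' (no match yet)
Bit 16: prefix='1011' -> emit 'l', reset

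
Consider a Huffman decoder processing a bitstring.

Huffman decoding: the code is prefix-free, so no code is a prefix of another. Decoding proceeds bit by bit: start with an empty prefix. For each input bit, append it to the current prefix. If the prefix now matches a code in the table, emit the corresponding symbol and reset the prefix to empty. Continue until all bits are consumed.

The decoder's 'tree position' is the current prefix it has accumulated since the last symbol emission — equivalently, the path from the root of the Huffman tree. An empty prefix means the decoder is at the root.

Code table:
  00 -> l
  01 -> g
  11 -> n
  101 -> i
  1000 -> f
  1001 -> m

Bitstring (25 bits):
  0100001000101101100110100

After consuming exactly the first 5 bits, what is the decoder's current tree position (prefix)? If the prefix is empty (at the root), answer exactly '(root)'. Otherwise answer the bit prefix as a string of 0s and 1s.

Answer: 0

Derivation:
Bit 0: prefix='0' (no match yet)
Bit 1: prefix='01' -> emit 'g', reset
Bit 2: prefix='0' (no match yet)
Bit 3: prefix='00' -> emit 'l', reset
Bit 4: prefix='0' (no match yet)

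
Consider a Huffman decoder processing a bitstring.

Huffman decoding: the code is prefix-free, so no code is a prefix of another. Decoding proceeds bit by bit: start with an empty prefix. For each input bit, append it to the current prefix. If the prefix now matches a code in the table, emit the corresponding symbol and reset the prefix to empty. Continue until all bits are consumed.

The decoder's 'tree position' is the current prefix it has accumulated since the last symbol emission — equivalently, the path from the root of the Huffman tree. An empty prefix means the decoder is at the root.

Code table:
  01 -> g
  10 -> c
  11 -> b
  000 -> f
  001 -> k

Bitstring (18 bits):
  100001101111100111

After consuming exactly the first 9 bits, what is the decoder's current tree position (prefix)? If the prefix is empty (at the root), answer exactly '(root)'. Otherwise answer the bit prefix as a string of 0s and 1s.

Bit 0: prefix='1' (no match yet)
Bit 1: prefix='10' -> emit 'c', reset
Bit 2: prefix='0' (no match yet)
Bit 3: prefix='00' (no match yet)
Bit 4: prefix='000' -> emit 'f', reset
Bit 5: prefix='1' (no match yet)
Bit 6: prefix='11' -> emit 'b', reset
Bit 7: prefix='0' (no match yet)
Bit 8: prefix='01' -> emit 'g', reset

Answer: (root)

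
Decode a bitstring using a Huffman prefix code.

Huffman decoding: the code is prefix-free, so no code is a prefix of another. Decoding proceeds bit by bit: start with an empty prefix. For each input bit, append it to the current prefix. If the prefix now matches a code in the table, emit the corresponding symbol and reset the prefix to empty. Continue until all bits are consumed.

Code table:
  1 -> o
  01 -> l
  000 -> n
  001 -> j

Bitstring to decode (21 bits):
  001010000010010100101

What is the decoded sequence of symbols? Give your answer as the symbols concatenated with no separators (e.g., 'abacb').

Bit 0: prefix='0' (no match yet)
Bit 1: prefix='00' (no match yet)
Bit 2: prefix='001' -> emit 'j', reset
Bit 3: prefix='0' (no match yet)
Bit 4: prefix='01' -> emit 'l', reset
Bit 5: prefix='0' (no match yet)
Bit 6: prefix='00' (no match yet)
Bit 7: prefix='000' -> emit 'n', reset
Bit 8: prefix='0' (no match yet)
Bit 9: prefix='00' (no match yet)
Bit 10: prefix='001' -> emit 'j', reset
Bit 11: prefix='0' (no match yet)
Bit 12: prefix='00' (no match yet)
Bit 13: prefix='001' -> emit 'j', reset
Bit 14: prefix='0' (no match yet)
Bit 15: prefix='01' -> emit 'l', reset
Bit 16: prefix='0' (no match yet)
Bit 17: prefix='00' (no match yet)
Bit 18: prefix='001' -> emit 'j', reset
Bit 19: prefix='0' (no match yet)
Bit 20: prefix='01' -> emit 'l', reset

Answer: jlnjjljl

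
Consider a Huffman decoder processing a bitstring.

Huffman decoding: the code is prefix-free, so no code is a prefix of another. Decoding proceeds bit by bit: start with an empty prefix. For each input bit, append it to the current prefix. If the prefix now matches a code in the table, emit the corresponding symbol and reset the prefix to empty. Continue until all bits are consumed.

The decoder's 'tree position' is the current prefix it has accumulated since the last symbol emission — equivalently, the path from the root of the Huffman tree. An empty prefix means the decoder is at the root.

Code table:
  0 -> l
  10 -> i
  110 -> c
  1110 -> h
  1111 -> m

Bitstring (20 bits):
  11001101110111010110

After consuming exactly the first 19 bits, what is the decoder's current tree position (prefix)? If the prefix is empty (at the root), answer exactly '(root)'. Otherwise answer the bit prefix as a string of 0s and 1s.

Answer: 11

Derivation:
Bit 0: prefix='1' (no match yet)
Bit 1: prefix='11' (no match yet)
Bit 2: prefix='110' -> emit 'c', reset
Bit 3: prefix='0' -> emit 'l', reset
Bit 4: prefix='1' (no match yet)
Bit 5: prefix='11' (no match yet)
Bit 6: prefix='110' -> emit 'c', reset
Bit 7: prefix='1' (no match yet)
Bit 8: prefix='11' (no match yet)
Bit 9: prefix='111' (no match yet)
Bit 10: prefix='1110' -> emit 'h', reset
Bit 11: prefix='1' (no match yet)
Bit 12: prefix='11' (no match yet)
Bit 13: prefix='111' (no match yet)
Bit 14: prefix='1110' -> emit 'h', reset
Bit 15: prefix='1' (no match yet)
Bit 16: prefix='10' -> emit 'i', reset
Bit 17: prefix='1' (no match yet)
Bit 18: prefix='11' (no match yet)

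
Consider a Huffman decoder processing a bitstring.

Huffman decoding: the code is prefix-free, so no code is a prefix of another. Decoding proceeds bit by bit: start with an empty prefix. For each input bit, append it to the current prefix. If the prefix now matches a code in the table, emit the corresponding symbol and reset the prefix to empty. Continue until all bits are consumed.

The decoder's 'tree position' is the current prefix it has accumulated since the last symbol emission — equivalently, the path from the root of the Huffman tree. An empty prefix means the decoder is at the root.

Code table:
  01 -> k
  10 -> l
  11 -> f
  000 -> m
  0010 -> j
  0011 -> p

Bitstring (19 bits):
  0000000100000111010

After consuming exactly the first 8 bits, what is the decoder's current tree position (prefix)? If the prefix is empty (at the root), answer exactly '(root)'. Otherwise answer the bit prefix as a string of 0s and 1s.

Bit 0: prefix='0' (no match yet)
Bit 1: prefix='00' (no match yet)
Bit 2: prefix='000' -> emit 'm', reset
Bit 3: prefix='0' (no match yet)
Bit 4: prefix='00' (no match yet)
Bit 5: prefix='000' -> emit 'm', reset
Bit 6: prefix='0' (no match yet)
Bit 7: prefix='01' -> emit 'k', reset

Answer: (root)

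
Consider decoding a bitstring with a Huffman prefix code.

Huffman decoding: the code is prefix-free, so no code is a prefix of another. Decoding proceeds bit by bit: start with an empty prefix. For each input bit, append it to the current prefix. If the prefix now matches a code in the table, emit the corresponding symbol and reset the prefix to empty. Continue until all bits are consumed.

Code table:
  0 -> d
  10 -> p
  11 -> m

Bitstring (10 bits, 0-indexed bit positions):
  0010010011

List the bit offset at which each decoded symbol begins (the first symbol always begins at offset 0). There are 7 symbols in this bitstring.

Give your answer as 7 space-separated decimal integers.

Bit 0: prefix='0' -> emit 'd', reset
Bit 1: prefix='0' -> emit 'd', reset
Bit 2: prefix='1' (no match yet)
Bit 3: prefix='10' -> emit 'p', reset
Bit 4: prefix='0' -> emit 'd', reset
Bit 5: prefix='1' (no match yet)
Bit 6: prefix='10' -> emit 'p', reset
Bit 7: prefix='0' -> emit 'd', reset
Bit 8: prefix='1' (no match yet)
Bit 9: prefix='11' -> emit 'm', reset

Answer: 0 1 2 4 5 7 8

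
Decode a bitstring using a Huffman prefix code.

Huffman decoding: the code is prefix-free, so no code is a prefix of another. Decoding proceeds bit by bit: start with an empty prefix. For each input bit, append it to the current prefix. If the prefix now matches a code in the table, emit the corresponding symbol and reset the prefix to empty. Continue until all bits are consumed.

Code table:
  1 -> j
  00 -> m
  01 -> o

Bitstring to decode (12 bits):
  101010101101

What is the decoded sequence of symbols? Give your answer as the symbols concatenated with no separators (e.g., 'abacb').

Bit 0: prefix='1' -> emit 'j', reset
Bit 1: prefix='0' (no match yet)
Bit 2: prefix='01' -> emit 'o', reset
Bit 3: prefix='0' (no match yet)
Bit 4: prefix='01' -> emit 'o', reset
Bit 5: prefix='0' (no match yet)
Bit 6: prefix='01' -> emit 'o', reset
Bit 7: prefix='0' (no match yet)
Bit 8: prefix='01' -> emit 'o', reset
Bit 9: prefix='1' -> emit 'j', reset
Bit 10: prefix='0' (no match yet)
Bit 11: prefix='01' -> emit 'o', reset

Answer: joooojo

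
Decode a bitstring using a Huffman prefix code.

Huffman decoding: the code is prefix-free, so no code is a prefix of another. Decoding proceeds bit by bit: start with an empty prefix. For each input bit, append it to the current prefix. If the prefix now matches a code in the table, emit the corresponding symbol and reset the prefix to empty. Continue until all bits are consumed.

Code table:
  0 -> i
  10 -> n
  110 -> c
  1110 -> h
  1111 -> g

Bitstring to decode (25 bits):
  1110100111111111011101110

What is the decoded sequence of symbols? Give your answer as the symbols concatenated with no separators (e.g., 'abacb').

Bit 0: prefix='1' (no match yet)
Bit 1: prefix='11' (no match yet)
Bit 2: prefix='111' (no match yet)
Bit 3: prefix='1110' -> emit 'h', reset
Bit 4: prefix='1' (no match yet)
Bit 5: prefix='10' -> emit 'n', reset
Bit 6: prefix='0' -> emit 'i', reset
Bit 7: prefix='1' (no match yet)
Bit 8: prefix='11' (no match yet)
Bit 9: prefix='111' (no match yet)
Bit 10: prefix='1111' -> emit 'g', reset
Bit 11: prefix='1' (no match yet)
Bit 12: prefix='11' (no match yet)
Bit 13: prefix='111' (no match yet)
Bit 14: prefix='1111' -> emit 'g', reset
Bit 15: prefix='1' (no match yet)
Bit 16: prefix='10' -> emit 'n', reset
Bit 17: prefix='1' (no match yet)
Bit 18: prefix='11' (no match yet)
Bit 19: prefix='111' (no match yet)
Bit 20: prefix='1110' -> emit 'h', reset
Bit 21: prefix='1' (no match yet)
Bit 22: prefix='11' (no match yet)
Bit 23: prefix='111' (no match yet)
Bit 24: prefix='1110' -> emit 'h', reset

Answer: hniggnhh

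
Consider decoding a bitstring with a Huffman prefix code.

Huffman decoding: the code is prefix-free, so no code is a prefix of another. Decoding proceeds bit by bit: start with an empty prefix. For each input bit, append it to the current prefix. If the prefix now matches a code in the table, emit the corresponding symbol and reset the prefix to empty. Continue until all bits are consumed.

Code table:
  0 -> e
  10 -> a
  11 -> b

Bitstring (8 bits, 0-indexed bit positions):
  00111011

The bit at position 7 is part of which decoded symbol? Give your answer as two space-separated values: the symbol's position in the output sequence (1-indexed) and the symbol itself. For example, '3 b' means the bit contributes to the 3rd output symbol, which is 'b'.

Answer: 5 b

Derivation:
Bit 0: prefix='0' -> emit 'e', reset
Bit 1: prefix='0' -> emit 'e', reset
Bit 2: prefix='1' (no match yet)
Bit 3: prefix='11' -> emit 'b', reset
Bit 4: prefix='1' (no match yet)
Bit 5: prefix='10' -> emit 'a', reset
Bit 6: prefix='1' (no match yet)
Bit 7: prefix='11' -> emit 'b', reset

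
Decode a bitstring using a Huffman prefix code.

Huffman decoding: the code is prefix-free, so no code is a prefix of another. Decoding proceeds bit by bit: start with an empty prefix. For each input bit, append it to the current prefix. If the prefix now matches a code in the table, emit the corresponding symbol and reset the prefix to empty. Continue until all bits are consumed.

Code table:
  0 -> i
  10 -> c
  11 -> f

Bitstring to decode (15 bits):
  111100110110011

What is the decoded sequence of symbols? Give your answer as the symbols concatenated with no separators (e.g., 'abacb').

Bit 0: prefix='1' (no match yet)
Bit 1: prefix='11' -> emit 'f', reset
Bit 2: prefix='1' (no match yet)
Bit 3: prefix='11' -> emit 'f', reset
Bit 4: prefix='0' -> emit 'i', reset
Bit 5: prefix='0' -> emit 'i', reset
Bit 6: prefix='1' (no match yet)
Bit 7: prefix='11' -> emit 'f', reset
Bit 8: prefix='0' -> emit 'i', reset
Bit 9: prefix='1' (no match yet)
Bit 10: prefix='11' -> emit 'f', reset
Bit 11: prefix='0' -> emit 'i', reset
Bit 12: prefix='0' -> emit 'i', reset
Bit 13: prefix='1' (no match yet)
Bit 14: prefix='11' -> emit 'f', reset

Answer: ffiififiif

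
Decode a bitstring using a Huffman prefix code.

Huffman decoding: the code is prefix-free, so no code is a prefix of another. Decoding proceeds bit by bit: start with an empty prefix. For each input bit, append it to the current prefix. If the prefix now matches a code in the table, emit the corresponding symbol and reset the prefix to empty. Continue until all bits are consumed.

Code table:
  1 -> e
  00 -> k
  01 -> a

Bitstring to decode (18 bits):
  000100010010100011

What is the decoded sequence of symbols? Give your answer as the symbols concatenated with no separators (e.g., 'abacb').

Bit 0: prefix='0' (no match yet)
Bit 1: prefix='00' -> emit 'k', reset
Bit 2: prefix='0' (no match yet)
Bit 3: prefix='01' -> emit 'a', reset
Bit 4: prefix='0' (no match yet)
Bit 5: prefix='00' -> emit 'k', reset
Bit 6: prefix='0' (no match yet)
Bit 7: prefix='01' -> emit 'a', reset
Bit 8: prefix='0' (no match yet)
Bit 9: prefix='00' -> emit 'k', reset
Bit 10: prefix='1' -> emit 'e', reset
Bit 11: prefix='0' (no match yet)
Bit 12: prefix='01' -> emit 'a', reset
Bit 13: prefix='0' (no match yet)
Bit 14: prefix='00' -> emit 'k', reset
Bit 15: prefix='0' (no match yet)
Bit 16: prefix='01' -> emit 'a', reset
Bit 17: prefix='1' -> emit 'e', reset

Answer: kakakeakae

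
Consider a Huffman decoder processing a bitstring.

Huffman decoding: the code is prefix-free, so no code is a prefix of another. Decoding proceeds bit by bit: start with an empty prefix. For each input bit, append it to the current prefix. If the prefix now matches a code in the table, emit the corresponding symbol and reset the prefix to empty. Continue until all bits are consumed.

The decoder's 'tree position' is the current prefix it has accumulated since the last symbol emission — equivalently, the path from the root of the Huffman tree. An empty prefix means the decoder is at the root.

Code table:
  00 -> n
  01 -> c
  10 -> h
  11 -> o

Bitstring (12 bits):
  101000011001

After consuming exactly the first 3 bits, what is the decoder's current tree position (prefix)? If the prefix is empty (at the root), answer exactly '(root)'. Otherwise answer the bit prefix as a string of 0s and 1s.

Bit 0: prefix='1' (no match yet)
Bit 1: prefix='10' -> emit 'h', reset
Bit 2: prefix='1' (no match yet)

Answer: 1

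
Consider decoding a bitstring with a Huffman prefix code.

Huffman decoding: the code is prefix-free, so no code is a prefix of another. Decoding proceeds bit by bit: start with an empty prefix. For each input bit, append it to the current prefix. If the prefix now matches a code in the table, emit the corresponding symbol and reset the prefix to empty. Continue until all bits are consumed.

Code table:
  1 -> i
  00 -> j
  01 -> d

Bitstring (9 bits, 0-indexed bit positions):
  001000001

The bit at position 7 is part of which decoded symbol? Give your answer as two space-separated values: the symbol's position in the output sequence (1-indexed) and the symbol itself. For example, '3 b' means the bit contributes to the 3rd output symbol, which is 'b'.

Bit 0: prefix='0' (no match yet)
Bit 1: prefix='00' -> emit 'j', reset
Bit 2: prefix='1' -> emit 'i', reset
Bit 3: prefix='0' (no match yet)
Bit 4: prefix='00' -> emit 'j', reset
Bit 5: prefix='0' (no match yet)
Bit 6: prefix='00' -> emit 'j', reset
Bit 7: prefix='0' (no match yet)
Bit 8: prefix='01' -> emit 'd', reset

Answer: 5 d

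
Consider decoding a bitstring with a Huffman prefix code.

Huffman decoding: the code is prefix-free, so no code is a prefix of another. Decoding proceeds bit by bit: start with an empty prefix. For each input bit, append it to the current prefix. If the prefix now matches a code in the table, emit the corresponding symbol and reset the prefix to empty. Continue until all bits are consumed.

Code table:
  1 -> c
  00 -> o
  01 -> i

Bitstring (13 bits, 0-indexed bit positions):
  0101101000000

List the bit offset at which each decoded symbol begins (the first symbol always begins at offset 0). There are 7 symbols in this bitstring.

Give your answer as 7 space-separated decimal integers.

Answer: 0 2 4 5 7 9 11

Derivation:
Bit 0: prefix='0' (no match yet)
Bit 1: prefix='01' -> emit 'i', reset
Bit 2: prefix='0' (no match yet)
Bit 3: prefix='01' -> emit 'i', reset
Bit 4: prefix='1' -> emit 'c', reset
Bit 5: prefix='0' (no match yet)
Bit 6: prefix='01' -> emit 'i', reset
Bit 7: prefix='0' (no match yet)
Bit 8: prefix='00' -> emit 'o', reset
Bit 9: prefix='0' (no match yet)
Bit 10: prefix='00' -> emit 'o', reset
Bit 11: prefix='0' (no match yet)
Bit 12: prefix='00' -> emit 'o', reset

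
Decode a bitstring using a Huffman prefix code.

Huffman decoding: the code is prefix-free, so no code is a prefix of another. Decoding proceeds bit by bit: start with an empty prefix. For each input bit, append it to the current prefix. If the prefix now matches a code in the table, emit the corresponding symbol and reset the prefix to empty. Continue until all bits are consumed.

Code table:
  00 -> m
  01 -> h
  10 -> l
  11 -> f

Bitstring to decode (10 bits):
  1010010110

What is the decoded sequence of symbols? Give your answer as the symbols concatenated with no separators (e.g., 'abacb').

Answer: llhhl

Derivation:
Bit 0: prefix='1' (no match yet)
Bit 1: prefix='10' -> emit 'l', reset
Bit 2: prefix='1' (no match yet)
Bit 3: prefix='10' -> emit 'l', reset
Bit 4: prefix='0' (no match yet)
Bit 5: prefix='01' -> emit 'h', reset
Bit 6: prefix='0' (no match yet)
Bit 7: prefix='01' -> emit 'h', reset
Bit 8: prefix='1' (no match yet)
Bit 9: prefix='10' -> emit 'l', reset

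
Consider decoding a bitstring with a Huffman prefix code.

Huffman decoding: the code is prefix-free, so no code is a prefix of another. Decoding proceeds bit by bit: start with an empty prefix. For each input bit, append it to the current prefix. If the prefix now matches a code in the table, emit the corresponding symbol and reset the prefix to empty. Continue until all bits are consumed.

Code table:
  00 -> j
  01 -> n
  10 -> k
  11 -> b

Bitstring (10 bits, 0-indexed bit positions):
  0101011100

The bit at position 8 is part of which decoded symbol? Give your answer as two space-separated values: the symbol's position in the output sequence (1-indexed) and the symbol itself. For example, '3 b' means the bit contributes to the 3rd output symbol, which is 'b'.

Answer: 5 j

Derivation:
Bit 0: prefix='0' (no match yet)
Bit 1: prefix='01' -> emit 'n', reset
Bit 2: prefix='0' (no match yet)
Bit 3: prefix='01' -> emit 'n', reset
Bit 4: prefix='0' (no match yet)
Bit 5: prefix='01' -> emit 'n', reset
Bit 6: prefix='1' (no match yet)
Bit 7: prefix='11' -> emit 'b', reset
Bit 8: prefix='0' (no match yet)
Bit 9: prefix='00' -> emit 'j', reset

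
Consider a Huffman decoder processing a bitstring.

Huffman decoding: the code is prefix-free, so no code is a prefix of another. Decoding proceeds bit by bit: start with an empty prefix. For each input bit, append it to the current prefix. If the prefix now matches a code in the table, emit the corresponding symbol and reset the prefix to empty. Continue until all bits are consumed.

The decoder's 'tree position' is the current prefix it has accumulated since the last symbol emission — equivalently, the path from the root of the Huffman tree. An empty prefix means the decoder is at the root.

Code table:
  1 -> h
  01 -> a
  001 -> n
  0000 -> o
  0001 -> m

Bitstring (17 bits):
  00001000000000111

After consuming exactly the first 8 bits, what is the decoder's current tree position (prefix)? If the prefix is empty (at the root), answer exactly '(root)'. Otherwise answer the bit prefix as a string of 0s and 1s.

Answer: 000

Derivation:
Bit 0: prefix='0' (no match yet)
Bit 1: prefix='00' (no match yet)
Bit 2: prefix='000' (no match yet)
Bit 3: prefix='0000' -> emit 'o', reset
Bit 4: prefix='1' -> emit 'h', reset
Bit 5: prefix='0' (no match yet)
Bit 6: prefix='00' (no match yet)
Bit 7: prefix='000' (no match yet)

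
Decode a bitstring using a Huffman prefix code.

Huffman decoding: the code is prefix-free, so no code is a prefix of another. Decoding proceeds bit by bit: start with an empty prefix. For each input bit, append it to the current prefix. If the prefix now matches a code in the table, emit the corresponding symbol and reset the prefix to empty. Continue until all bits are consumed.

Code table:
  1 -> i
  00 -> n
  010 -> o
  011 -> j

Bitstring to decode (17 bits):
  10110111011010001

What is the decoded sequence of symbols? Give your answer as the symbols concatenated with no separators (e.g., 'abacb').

Answer: ijjijoni

Derivation:
Bit 0: prefix='1' -> emit 'i', reset
Bit 1: prefix='0' (no match yet)
Bit 2: prefix='01' (no match yet)
Bit 3: prefix='011' -> emit 'j', reset
Bit 4: prefix='0' (no match yet)
Bit 5: prefix='01' (no match yet)
Bit 6: prefix='011' -> emit 'j', reset
Bit 7: prefix='1' -> emit 'i', reset
Bit 8: prefix='0' (no match yet)
Bit 9: prefix='01' (no match yet)
Bit 10: prefix='011' -> emit 'j', reset
Bit 11: prefix='0' (no match yet)
Bit 12: prefix='01' (no match yet)
Bit 13: prefix='010' -> emit 'o', reset
Bit 14: prefix='0' (no match yet)
Bit 15: prefix='00' -> emit 'n', reset
Bit 16: prefix='1' -> emit 'i', reset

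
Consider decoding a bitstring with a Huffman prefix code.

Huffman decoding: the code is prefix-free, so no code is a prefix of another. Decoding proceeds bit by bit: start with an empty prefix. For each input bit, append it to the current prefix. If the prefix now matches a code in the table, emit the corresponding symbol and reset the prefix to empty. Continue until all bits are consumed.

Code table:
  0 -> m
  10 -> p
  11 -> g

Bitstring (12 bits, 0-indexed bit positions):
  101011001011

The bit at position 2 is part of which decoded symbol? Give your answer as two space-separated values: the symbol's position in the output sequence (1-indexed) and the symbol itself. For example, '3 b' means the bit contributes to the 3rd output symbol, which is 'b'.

Bit 0: prefix='1' (no match yet)
Bit 1: prefix='10' -> emit 'p', reset
Bit 2: prefix='1' (no match yet)
Bit 3: prefix='10' -> emit 'p', reset
Bit 4: prefix='1' (no match yet)
Bit 5: prefix='11' -> emit 'g', reset
Bit 6: prefix='0' -> emit 'm', reset

Answer: 2 p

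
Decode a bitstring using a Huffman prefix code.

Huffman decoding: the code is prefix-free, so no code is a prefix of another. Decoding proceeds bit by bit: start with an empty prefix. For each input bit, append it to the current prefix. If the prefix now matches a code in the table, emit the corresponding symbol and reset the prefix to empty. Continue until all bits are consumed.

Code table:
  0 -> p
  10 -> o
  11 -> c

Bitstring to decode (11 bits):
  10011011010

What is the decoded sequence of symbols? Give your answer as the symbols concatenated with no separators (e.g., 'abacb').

Bit 0: prefix='1' (no match yet)
Bit 1: prefix='10' -> emit 'o', reset
Bit 2: prefix='0' -> emit 'p', reset
Bit 3: prefix='1' (no match yet)
Bit 4: prefix='11' -> emit 'c', reset
Bit 5: prefix='0' -> emit 'p', reset
Bit 6: prefix='1' (no match yet)
Bit 7: prefix='11' -> emit 'c', reset
Bit 8: prefix='0' -> emit 'p', reset
Bit 9: prefix='1' (no match yet)
Bit 10: prefix='10' -> emit 'o', reset

Answer: opcpcpo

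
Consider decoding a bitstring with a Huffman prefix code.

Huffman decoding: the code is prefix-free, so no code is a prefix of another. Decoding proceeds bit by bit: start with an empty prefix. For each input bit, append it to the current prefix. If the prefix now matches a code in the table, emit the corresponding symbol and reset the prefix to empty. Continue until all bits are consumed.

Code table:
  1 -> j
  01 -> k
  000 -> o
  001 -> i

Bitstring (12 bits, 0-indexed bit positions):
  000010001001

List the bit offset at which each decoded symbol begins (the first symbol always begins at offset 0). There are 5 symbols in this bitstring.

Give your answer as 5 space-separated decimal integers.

Bit 0: prefix='0' (no match yet)
Bit 1: prefix='00' (no match yet)
Bit 2: prefix='000' -> emit 'o', reset
Bit 3: prefix='0' (no match yet)
Bit 4: prefix='01' -> emit 'k', reset
Bit 5: prefix='0' (no match yet)
Bit 6: prefix='00' (no match yet)
Bit 7: prefix='000' -> emit 'o', reset
Bit 8: prefix='1' -> emit 'j', reset
Bit 9: prefix='0' (no match yet)
Bit 10: prefix='00' (no match yet)
Bit 11: prefix='001' -> emit 'i', reset

Answer: 0 3 5 8 9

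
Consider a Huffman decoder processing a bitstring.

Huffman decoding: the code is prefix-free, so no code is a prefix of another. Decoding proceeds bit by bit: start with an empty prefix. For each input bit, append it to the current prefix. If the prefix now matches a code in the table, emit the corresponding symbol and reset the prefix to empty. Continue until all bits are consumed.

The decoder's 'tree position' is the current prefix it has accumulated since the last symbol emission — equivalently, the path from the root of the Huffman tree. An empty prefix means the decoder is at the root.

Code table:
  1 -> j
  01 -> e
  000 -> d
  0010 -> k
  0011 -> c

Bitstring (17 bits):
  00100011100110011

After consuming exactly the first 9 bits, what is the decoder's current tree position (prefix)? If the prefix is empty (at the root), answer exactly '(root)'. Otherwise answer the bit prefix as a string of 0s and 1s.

Answer: (root)

Derivation:
Bit 0: prefix='0' (no match yet)
Bit 1: prefix='00' (no match yet)
Bit 2: prefix='001' (no match yet)
Bit 3: prefix='0010' -> emit 'k', reset
Bit 4: prefix='0' (no match yet)
Bit 5: prefix='00' (no match yet)
Bit 6: prefix='001' (no match yet)
Bit 7: prefix='0011' -> emit 'c', reset
Bit 8: prefix='1' -> emit 'j', reset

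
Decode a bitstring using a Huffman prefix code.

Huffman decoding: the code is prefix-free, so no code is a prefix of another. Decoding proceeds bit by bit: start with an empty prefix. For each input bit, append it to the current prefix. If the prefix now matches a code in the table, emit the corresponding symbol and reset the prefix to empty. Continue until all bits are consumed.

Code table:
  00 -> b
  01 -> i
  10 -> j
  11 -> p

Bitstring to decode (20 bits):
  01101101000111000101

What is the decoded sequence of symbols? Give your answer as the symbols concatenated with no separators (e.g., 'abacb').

Answer: ijpibipbii

Derivation:
Bit 0: prefix='0' (no match yet)
Bit 1: prefix='01' -> emit 'i', reset
Bit 2: prefix='1' (no match yet)
Bit 3: prefix='10' -> emit 'j', reset
Bit 4: prefix='1' (no match yet)
Bit 5: prefix='11' -> emit 'p', reset
Bit 6: prefix='0' (no match yet)
Bit 7: prefix='01' -> emit 'i', reset
Bit 8: prefix='0' (no match yet)
Bit 9: prefix='00' -> emit 'b', reset
Bit 10: prefix='0' (no match yet)
Bit 11: prefix='01' -> emit 'i', reset
Bit 12: prefix='1' (no match yet)
Bit 13: prefix='11' -> emit 'p', reset
Bit 14: prefix='0' (no match yet)
Bit 15: prefix='00' -> emit 'b', reset
Bit 16: prefix='0' (no match yet)
Bit 17: prefix='01' -> emit 'i', reset
Bit 18: prefix='0' (no match yet)
Bit 19: prefix='01' -> emit 'i', reset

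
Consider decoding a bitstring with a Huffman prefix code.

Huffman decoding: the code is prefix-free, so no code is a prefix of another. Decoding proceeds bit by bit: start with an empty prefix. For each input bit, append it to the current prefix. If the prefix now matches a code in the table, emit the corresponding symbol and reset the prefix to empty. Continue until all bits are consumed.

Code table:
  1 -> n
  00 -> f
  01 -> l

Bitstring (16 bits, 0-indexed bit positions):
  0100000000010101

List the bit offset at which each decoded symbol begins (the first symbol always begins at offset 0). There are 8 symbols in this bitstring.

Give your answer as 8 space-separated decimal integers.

Bit 0: prefix='0' (no match yet)
Bit 1: prefix='01' -> emit 'l', reset
Bit 2: prefix='0' (no match yet)
Bit 3: prefix='00' -> emit 'f', reset
Bit 4: prefix='0' (no match yet)
Bit 5: prefix='00' -> emit 'f', reset
Bit 6: prefix='0' (no match yet)
Bit 7: prefix='00' -> emit 'f', reset
Bit 8: prefix='0' (no match yet)
Bit 9: prefix='00' -> emit 'f', reset
Bit 10: prefix='0' (no match yet)
Bit 11: prefix='01' -> emit 'l', reset
Bit 12: prefix='0' (no match yet)
Bit 13: prefix='01' -> emit 'l', reset
Bit 14: prefix='0' (no match yet)
Bit 15: prefix='01' -> emit 'l', reset

Answer: 0 2 4 6 8 10 12 14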